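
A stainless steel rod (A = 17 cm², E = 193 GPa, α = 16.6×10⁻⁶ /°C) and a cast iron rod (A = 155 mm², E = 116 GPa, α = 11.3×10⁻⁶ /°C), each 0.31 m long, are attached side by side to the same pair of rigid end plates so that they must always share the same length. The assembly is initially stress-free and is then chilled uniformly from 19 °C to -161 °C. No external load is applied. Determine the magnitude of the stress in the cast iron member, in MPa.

Equilibrium of a rigid end plate with no external load gives equal and opposite internal forces ±P in the two members. Since α_{stainless steel} > α_{cast iron}, cooling drives the stainless steel into tension and the cast iron into compression.
Setting the final lengths equal and cancelling L: (α₁ − α₂)ΔT = P/(A₁E₁) + P/(A₂E₂).
|α₁ − α₂|·ΔT = 5.3×10⁻⁶ × 180 = 0.000954.
1/(A₁E₁) + 1/(A₂E₂) = 1/(1700×193×10³) + 1/(155×116×10³) = 5.867×10⁻⁸ N⁻¹.
P = 0.000954 / 5.867×10⁻⁸ = 16260 N = 16.26 kN.
σ_{cast iron} = P/A₂ = 16260/155 = 104.9 MPa, compressive.

σ ≈ 105 MPa (compressive)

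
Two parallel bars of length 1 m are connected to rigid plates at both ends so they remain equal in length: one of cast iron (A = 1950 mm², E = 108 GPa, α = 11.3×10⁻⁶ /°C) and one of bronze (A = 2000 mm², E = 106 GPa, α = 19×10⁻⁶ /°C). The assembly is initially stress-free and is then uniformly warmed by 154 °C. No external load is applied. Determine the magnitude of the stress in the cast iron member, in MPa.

σ ≈ 64.2 MPa (tensile)

Both members must finish at the same length. With the larger α, the bronze tends to over-expand; the plates restrain it, putting the bronze in compression and the cast iron in tension. With no external load the two internal forces are equal and opposite, magnitude P.
Compatibility of the two members (thermal + elastic change equal): (α₁ − α₂)ΔT = P·[1/(A₁E₁) + 1/(A₂E₂)].
|α₁ − α₂|·ΔT = 7.7×10⁻⁶ × 154 = 0.001186.
1/(A₁E₁) + 1/(A₂E₂) = 1/(1950×108×10³) + 1/(2000×106×10³) = 9.465×10⁻⁹ N⁻¹.
P = 0.001186 / 9.465×10⁻⁹ = 125300 N = 125.3 kN.
σ_{cast iron} = P/A₁ = 125300/1950 = 64.25 MPa, tensile.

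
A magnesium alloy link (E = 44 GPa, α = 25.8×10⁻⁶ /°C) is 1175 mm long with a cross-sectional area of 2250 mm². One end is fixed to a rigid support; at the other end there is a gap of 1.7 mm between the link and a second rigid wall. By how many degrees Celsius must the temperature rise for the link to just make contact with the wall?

Contact occurs when the free expansion equals the gap: αΔT L = 1.7 mm.
So ΔT = g/(αL) = 1.7/(25.8×10⁻⁶ × 1175) = 56.08 °C.

ΔT ≈ 56.1 °C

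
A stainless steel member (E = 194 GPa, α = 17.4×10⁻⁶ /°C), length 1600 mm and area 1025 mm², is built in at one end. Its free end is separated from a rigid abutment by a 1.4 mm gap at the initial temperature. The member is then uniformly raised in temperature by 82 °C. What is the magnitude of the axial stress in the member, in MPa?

If the wall were absent the member would grow by αΔT L = 17.4×10⁻⁶ × 82 × 1600 = 2.283 mm.
This exceeds the 1.4 mm gap, so the wall pushes back. The portion of expansion that must be recovered elastically is δ_free − gap = 2.283 − 1.4 = 0.8829 mm.
So σ = E(δ_free − g)/L = 194×10³ × 0.8829/1600 = 107 MPa.

σ ≈ 107 MPa (compressive)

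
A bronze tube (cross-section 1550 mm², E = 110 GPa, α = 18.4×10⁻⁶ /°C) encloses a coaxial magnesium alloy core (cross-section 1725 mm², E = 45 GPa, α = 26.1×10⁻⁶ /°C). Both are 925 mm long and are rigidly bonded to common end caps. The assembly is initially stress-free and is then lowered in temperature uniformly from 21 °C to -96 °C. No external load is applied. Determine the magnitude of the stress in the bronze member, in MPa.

Equilibrium of a rigid end plate with no external load gives equal and opposite internal forces ±P in the two members. Since α_{magnesium alloy} > α_{bronze}, cooling drives the magnesium alloy into tension and the bronze into compression.
Setting the final lengths equal and cancelling L: (α₁ − α₂)ΔT = P/(A₁E₁) + P/(A₂E₂).
|α₁ − α₂|·ΔT = 7.7×10⁻⁶ × 117 = 0.0009009.
1/(A₁E₁) + 1/(A₂E₂) = 1/(1550×110×10³) + 1/(1725×45×10³) = 1.875×10⁻⁸ N⁻¹.
P = 0.0009009 / 1.875×10⁻⁸ = 48050 N = 48.05 kN.
σ_{bronze} = P/A₁ = 48050/1550 = 31 MPa, compressive.

σ ≈ 31 MPa (compressive)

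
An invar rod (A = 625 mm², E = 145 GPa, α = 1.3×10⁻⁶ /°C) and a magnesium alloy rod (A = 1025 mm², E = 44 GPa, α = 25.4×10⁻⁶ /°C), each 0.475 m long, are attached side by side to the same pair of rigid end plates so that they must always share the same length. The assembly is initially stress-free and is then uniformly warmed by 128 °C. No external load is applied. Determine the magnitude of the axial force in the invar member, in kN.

Both members must finish at the same length. With the larger α, the magnesium alloy tends to over-expand; the plates restrain it, putting the magnesium alloy in compression and the invar in tension. With no external load the two internal forces are equal and opposite, magnitude P.
Equating the net (thermal + elastic) strains gives |α₁ − α₂|·ΔT = P·[1/(A₁E₁) + 1/(A₂E₂)].
|α₁ − α₂|·ΔT = 24.1×10⁻⁶ × 128 = 0.003085.
1/(A₁E₁) + 1/(A₂E₂) = 1/(625×145×10³) + 1/(1025×44×10³) = 3.321×10⁻⁸ N⁻¹.
So P = 0.003085 / 3.321×10⁻⁸ = 92.89 kN.

P ≈ 92.9 kN (tensile in the invar)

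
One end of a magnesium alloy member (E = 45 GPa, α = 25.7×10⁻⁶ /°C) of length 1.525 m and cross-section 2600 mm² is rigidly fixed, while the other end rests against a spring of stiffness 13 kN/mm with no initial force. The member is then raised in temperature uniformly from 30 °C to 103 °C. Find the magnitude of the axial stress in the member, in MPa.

The unrestrained thermal change is αΔT L = 25.7×10⁻⁶ × 73 × 1525 = 2.861 mm.
Let P be the compressive force at the spring. The member shortens elastically by PL/(AE) and the spring compresses by P/k; together these equal δ_free.
P [ L/(AE) + 1/k ] = δ_free → P [ 1525/(2600×45×10³) + 1/(13×10³) ] = 2.861.
P = 2.861 / 8.996×10⁻⁵ = 31800 N.
σ = P/A = 31800/2600 = 12.23 MPa.

σ ≈ 12.2 MPa (compressive)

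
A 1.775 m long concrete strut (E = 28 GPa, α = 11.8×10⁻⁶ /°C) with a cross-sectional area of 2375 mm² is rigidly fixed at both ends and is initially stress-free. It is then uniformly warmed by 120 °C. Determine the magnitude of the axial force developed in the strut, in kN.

Full restraint means ε = 0, so the stress is σ = EαΔT = 28×10³ × 11.8×10⁻⁶ × 120 = 39.65 MPa.
Then P = σA = 39.65 × 2375 mm² = 94.16 kN, compressive.

P ≈ 94.2 kN (compressive)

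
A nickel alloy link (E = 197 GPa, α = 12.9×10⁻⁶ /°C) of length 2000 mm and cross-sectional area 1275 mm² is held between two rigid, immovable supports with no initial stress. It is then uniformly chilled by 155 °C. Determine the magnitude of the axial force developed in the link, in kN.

The ends cannot move, so σ = EαΔT = 197×10³ × 12.9×10⁻⁶ × 155 = 393.9 MPa.
Axial force P = σA = 393.9 × 1275 = 502200 N = 502.2 kN, tensile.

P ≈ 502 kN (tensile)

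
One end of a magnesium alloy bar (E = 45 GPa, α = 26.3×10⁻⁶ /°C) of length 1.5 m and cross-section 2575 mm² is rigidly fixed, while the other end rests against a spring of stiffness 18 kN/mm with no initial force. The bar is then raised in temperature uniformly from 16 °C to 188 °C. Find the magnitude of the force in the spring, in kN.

Free thermal expansion: δ_free = αΔT L = 26.3×10⁻⁶ × 172 × 1500 = 6.785 mm.
Let P be the compressive force at the spring. The bar shortens elastically by PL/(AE) and the spring compresses by P/k; together these equal δ_free.
So P = δ_free / [L/(AE) + 1/k] = 6.785 / [ 1500/(2575×45×10³) + 1/(18×10³) ].
P = 6.785 / 6.85×10⁻⁵ = 99060 N.

P ≈ 99.1 kN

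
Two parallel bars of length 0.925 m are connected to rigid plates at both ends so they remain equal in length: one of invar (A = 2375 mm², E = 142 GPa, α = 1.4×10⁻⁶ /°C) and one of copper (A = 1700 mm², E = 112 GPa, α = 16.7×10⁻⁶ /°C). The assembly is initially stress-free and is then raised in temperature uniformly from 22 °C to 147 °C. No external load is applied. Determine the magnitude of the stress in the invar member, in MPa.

Equilibrium of a rigid end plate with no external load gives equal and opposite internal forces ±P in the two members. Since α_{copper} > α_{invar}, heating drives the copper into compression and the invar into tension.
Setting the final lengths equal and cancelling L: (α₁ − α₂)ΔT = P/(A₁E₁) + P/(A₂E₂).
|α₁ − α₂|·ΔT = 15.3×10⁻⁶ × 125 = 0.001912.
1/(A₁E₁) + 1/(A₂E₂) = 1/(2375×142×10³) + 1/(1700×112×10³) = 8.217×10⁻⁹ N⁻¹.
P = 0.001912 / 8.217×10⁻⁹ = 232700 N = 232.7 kN.
σ_{invar} = P/A₁ = 232700/2375 = 98 MPa, tensile.

σ ≈ 98 MPa (tensile)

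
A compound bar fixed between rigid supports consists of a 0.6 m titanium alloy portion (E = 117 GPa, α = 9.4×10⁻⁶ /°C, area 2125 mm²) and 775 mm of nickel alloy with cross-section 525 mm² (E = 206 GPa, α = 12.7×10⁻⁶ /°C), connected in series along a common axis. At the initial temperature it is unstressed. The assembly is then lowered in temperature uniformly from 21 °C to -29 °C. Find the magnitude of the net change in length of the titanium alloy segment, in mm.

|ΔL| ≈ 0.087 mm

Free thermal contraction of the whole bar: Σ αᵢΔT Lᵢ = 9.4×10⁻⁶×50×600 + 12.7×10⁻⁶×50×775 = 0.7741 mm.
The walls prevent any net length change, so an axial force P (same in every segment) develops. Compatibility: P · Σ Lᵢ/(AᵢEᵢ) = δ_free.
Σ Lᵢ/(AᵢEᵢ) = 600/(2125×117×10³) + 775/(525×206×10³) = 9.579×10⁻⁶ mm/N.
So P = 0.7741 / 9.579×10⁻⁶ = 80.81 kN, tensile.
For the titanium alloy segment, free thermal change = 9.4×10⁻⁶×50×600 = 0.282 mm and elastic change from P = 80810×600/(2125×117×10³) = 0.195 mm; these oppose, so the net change is 0.087 mm (segment shortens).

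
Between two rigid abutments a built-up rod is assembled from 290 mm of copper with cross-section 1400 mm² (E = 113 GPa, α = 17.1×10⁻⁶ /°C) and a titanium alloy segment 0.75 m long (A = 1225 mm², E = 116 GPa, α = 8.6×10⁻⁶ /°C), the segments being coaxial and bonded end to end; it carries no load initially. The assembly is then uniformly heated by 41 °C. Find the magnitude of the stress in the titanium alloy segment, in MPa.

Free thermal expansion of the whole bar: Σ αᵢΔT Lᵢ = 17.1×10⁻⁶×41×290 + 8.6×10⁻⁶×41×750 = 0.4678 mm.
Since the ends are fixed, an axial force P builds up, equal in every segment, with P · Σ Lᵢ/(AᵢEᵢ) = δ_free.
The series flexibility is Σ Lᵢ/(AᵢEᵢ) = 290/(1400×113×10³) + 750/(1225×116×10³) = 7.111×10⁻⁶ mm/N.
Hence P = δ_free / Σ(L/AE) = 0.4678/7.111×10⁻⁶ = 65.78 kN (compressive).
σ_{titanium alloy} = P / A = 65780 / 1225 = 53.7 MPa.

σ ≈ 53.7 MPa (compressive)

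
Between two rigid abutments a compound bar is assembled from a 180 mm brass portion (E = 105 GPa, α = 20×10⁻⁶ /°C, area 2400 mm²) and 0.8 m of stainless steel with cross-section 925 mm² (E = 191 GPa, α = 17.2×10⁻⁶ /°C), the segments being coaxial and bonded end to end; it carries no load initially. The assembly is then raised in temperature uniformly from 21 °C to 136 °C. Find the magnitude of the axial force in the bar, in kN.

With the walls removed the bar would change length by δ_free = Σ αᵢΔT Lᵢ = 20×10⁻⁶×115×180 + 17.2×10⁻⁶×115×800 = 1.996 mm.
Since the ends are fixed, an axial force P builds up, equal in every segment, with P · Σ Lᵢ/(AᵢEᵢ) = δ_free.
The series flexibility is Σ Lᵢ/(AᵢEᵢ) = 180/(2400×105×10³) + 800/(925×191×10³) = 5.242×10⁻⁶ mm/N.
P = 1.996 / 5.242×10⁻⁶ = 380800 N = 380.8 kN, compressive.

P ≈ 381 kN (compressive)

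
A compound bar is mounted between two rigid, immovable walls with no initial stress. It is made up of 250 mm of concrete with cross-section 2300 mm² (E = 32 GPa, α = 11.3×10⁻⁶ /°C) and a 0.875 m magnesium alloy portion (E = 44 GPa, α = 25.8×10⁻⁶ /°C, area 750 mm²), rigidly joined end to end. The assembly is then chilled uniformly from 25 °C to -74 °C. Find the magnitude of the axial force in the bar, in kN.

With the walls removed the bar would change length by δ_free = Σ αᵢΔT Lᵢ = 11.3×10⁻⁶×99×250 + 25.8×10⁻⁶×99×875 = 2.515 mm.
Since the ends are fixed, an axial force P builds up, equal in every segment, with P · Σ Lᵢ/(AᵢEᵢ) = δ_free.
The series flexibility is Σ Lᵢ/(AᵢEᵢ) = 250/(2300×32×10³) + 875/(750×44×10³) = 2.991×10⁻⁵ mm/N.
Hence P = δ_free / Σ(L/AE) = 2.515/2.991×10⁻⁵ = 84.07 kN (tensile).

P ≈ 84.1 kN (tensile)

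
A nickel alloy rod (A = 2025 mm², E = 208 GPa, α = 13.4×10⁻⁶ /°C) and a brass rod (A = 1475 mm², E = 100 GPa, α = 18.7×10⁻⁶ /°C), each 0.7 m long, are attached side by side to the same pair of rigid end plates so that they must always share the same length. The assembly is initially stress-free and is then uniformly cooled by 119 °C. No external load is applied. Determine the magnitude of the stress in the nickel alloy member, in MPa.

σ ≈ 34 MPa (compressive)

Equilibrium of a rigid end plate with no external load gives equal and opposite internal forces ±P in the two members. Since α_{brass} > α_{nickel alloy}, cooling drives the brass into tension and the nickel alloy into compression.
Compatibility of the two members (thermal + elastic change equal): (α₁ − α₂)ΔT = P·[1/(A₁E₁) + 1/(A₂E₂)].
|α₁ − α₂|·ΔT = 5.3×10⁻⁶ × 119 = 0.0006307.
1/(A₁E₁) + 1/(A₂E₂) = 1/(2025×208×10³) + 1/(1475×100×10³) = 9.154×10⁻⁹ N⁻¹.
P = 0.0006307 / 9.154×10⁻⁹ = 68900 N = 68.9 kN.
σ_{nickel alloy} = P/A₁ = 68900/2025 = 34.02 MPa, compressive.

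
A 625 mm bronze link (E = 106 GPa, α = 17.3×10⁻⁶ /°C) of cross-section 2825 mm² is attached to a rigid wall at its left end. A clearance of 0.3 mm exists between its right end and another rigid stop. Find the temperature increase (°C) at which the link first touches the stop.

ΔT ≈ 27.7 °C

Contact occurs when the free expansion equals the gap: αΔT L = 0.3 mm.
So ΔT = g/(αL) = 0.3/(17.3×10⁻⁶ × 625) = 27.75 °C.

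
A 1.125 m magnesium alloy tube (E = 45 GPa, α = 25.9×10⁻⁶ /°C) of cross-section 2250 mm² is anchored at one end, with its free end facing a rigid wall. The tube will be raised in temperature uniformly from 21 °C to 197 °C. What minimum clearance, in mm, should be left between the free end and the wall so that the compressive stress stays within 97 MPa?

g ≈ 2.7 mm

With no wall the tube would lengthen by αΔT L = 25.9×10⁻⁶ × 176 × 1125 = 5.128 mm.
At the allowable stress the elastic shortening the wall may impose is σL/E = 97 × 1125 / (45×10³) = 2.425 mm.
So the gap has to take up the difference, g_min = δ_free − σL/E = 5.128 − 2.425 = 2.703 mm.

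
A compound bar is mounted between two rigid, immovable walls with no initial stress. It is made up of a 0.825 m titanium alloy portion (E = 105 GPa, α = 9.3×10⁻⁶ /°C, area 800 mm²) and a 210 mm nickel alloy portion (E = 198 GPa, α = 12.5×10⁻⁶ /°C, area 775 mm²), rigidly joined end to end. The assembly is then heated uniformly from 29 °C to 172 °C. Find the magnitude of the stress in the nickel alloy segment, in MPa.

σ ≈ 170 MPa (compressive)

With the walls removed the bar would change length by δ_free = Σ αᵢΔT Lᵢ = 9.3×10⁻⁶×143×825 + 12.5×10⁻⁶×143×210 = 1.473 mm.
Since the ends are fixed, an axial force P builds up, equal in every segment, with P · Σ Lᵢ/(AᵢEᵢ) = δ_free.
The series flexibility is Σ Lᵢ/(AᵢEᵢ) = 825/(800×105×10³) + 210/(775×198×10³) = 1.119×10⁻⁵ mm/N.
Hence P = δ_free / Σ(L/AE) = 1.473/1.119×10⁻⁵ = 131.6 kN (compressive).
σ_{nickel alloy} = P / A = 131600 / 775 = 169.8 MPa.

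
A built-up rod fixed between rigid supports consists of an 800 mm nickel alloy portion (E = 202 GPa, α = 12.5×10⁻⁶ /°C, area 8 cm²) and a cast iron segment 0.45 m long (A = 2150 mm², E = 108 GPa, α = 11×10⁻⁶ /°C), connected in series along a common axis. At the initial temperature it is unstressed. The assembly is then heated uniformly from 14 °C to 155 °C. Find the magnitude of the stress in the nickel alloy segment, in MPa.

σ ≈ 383 MPa (compressive)

With the walls removed the bar would change length by δ_free = Σ αᵢΔT Lᵢ = 12.5×10⁻⁶×141×800 + 11×10⁻⁶×141×450 = 2.108 mm.
The rigid supports impose zero overall length change; the single axial force P common to all segments must satisfy P Σ Lᵢ/(AᵢEᵢ) = δ_free.
The series flexibility is Σ Lᵢ/(AᵢEᵢ) = 800/(800×202×10³) + 450/(2150×108×10³) = 6.888×10⁻⁶ mm/N.
Hence P = δ_free / Σ(L/AE) = 2.108/6.888×10⁻⁶ = 306 kN (compressive).
σ_{nickel alloy} = P / A = 306000 / 800 = 382.5 MPa.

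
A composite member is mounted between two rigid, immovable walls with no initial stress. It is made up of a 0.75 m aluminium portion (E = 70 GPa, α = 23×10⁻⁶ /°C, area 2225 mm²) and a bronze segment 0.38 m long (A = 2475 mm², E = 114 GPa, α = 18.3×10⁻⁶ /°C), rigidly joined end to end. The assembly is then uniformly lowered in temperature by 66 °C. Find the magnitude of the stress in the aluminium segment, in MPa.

Free thermal contraction of the whole bar: Σ αᵢΔT Lᵢ = 23×10⁻⁶×66×750 + 18.3×10⁻⁶×66×380 = 1.597 mm.
The rigid supports impose zero overall length change; the single axial force P common to all segments must satisfy P Σ Lᵢ/(AᵢEᵢ) = δ_free.
Σ Lᵢ/(AᵢEᵢ) = 750/(2225×70×10³) + 380/(2475×114×10³) = 6.162×10⁻⁶ mm/N.
Hence P = δ_free / Σ(L/AE) = 1.597/6.162×10⁻⁶ = 259.2 kN (tensile).
σ_{aluminium} = P / A = 259200 / 2225 = 116.5 MPa.

σ ≈ 117 MPa (tensile)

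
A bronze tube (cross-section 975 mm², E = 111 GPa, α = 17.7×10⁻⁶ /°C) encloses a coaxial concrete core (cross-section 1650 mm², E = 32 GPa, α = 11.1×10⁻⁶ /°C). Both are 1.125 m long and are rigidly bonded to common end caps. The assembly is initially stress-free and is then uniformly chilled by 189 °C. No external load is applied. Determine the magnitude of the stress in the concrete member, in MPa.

σ ≈ 26.8 MPa (compressive)

Both members must finish at the same length. With the larger α, the bronze tends to over-contract; the plates restrain it, putting the bronze in tension and the concrete in compression. With no external load the two internal forces are equal and opposite, magnitude P.
Equating the net (thermal + elastic) strains gives |α₁ − α₂|·ΔT = P·[1/(A₁E₁) + 1/(A₂E₂)].
|α₁ − α₂|·ΔT = 6.6×10⁻⁶ × 189 = 0.001247.
1/(A₁E₁) + 1/(A₂E₂) = 1/(975×111×10³) + 1/(1650×32×10³) = 2.818×10⁻⁸ N⁻¹.
So P = 0.001247 / 2.818×10⁻⁸ = 44.27 kN.
σ_{concrete} = P/A₂ = 44270/1650 = 26.83 MPa, compressive.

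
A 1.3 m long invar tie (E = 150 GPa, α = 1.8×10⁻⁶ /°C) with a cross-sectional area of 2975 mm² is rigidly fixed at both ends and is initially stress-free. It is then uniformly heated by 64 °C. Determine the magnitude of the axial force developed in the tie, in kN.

With zero net strain, σ = E·αΔT = 150 GPa × 1.8×10⁻⁶ × 64 = 17.28 MPa.
P = AEαΔT = 2975 × 150×10³ × 1.8×10⁻⁶ × 64 = 51.41 kN (compressive).

P ≈ 51.4 kN (compressive)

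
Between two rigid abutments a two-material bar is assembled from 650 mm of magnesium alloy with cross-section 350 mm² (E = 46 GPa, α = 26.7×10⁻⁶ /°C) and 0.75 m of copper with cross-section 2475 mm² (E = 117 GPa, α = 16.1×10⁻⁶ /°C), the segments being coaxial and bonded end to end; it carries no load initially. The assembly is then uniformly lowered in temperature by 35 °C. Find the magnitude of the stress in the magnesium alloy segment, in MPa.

Free thermal contraction of the whole bar: Σ αᵢΔT Lᵢ = 26.7×10⁻⁶×35×650 + 16.1×10⁻⁶×35×750 = 1.03 mm.
Since the ends are fixed, an axial force P builds up, equal in every segment, with P · Σ Lᵢ/(AᵢEᵢ) = δ_free.
The series flexibility is Σ Lᵢ/(AᵢEᵢ) = 650/(350×46×10³) + 750/(2475×117×10³) = 4.296×10⁻⁵ mm/N.
So P = 1.03 / 4.296×10⁻⁵ = 23.98 kN, tensile.
σ_{magnesium alloy} = P / A = 23980 / 350 = 68.5 MPa.

σ ≈ 68.5 MPa (tensile)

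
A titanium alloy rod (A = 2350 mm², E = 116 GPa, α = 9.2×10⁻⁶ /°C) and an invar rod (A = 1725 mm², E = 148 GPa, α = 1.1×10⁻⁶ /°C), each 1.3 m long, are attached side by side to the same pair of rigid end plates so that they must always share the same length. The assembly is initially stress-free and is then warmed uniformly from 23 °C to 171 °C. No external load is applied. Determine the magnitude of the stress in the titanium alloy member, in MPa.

σ ≈ 67.3 MPa (compressive)

Both members must finish at the same length. With the larger α, the titanium alloy tends to over-expand; the plates restrain it, putting the titanium alloy in compression and the invar in tension. With no external load the two internal forces are equal and opposite, magnitude P.
Compatibility of the two members (thermal + elastic change equal): (α₁ − α₂)ΔT = P·[1/(A₁E₁) + 1/(A₂E₂)].
|α₁ − α₂|·ΔT = 8.1×10⁻⁶ × 148 = 0.001199.
1/(A₁E₁) + 1/(A₂E₂) = 1/(2350×116×10³) + 1/(1725×148×10³) = 7.585×10⁻⁹ N⁻¹.
P = 0.001199 / 7.585×10⁻⁹ = 158000 N = 158 kN.
σ_{titanium alloy} = P/A₁ = 158000/2350 = 67.25 MPa, compressive.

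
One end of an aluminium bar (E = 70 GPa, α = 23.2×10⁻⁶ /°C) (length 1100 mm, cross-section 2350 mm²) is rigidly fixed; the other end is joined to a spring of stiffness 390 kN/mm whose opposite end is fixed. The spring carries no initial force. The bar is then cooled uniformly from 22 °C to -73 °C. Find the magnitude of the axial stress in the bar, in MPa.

σ ≈ 112 MPa (tensile)

The unrestrained thermal change is αΔT L = 23.2×10⁻⁶ × 95 × 1100 = 2.424 mm.
Let P be the tensile force in the spring. The bar extends elastically by PL/(AE) and the spring stretches by P/k; together these equal δ_free.
P [ L/(AE) + 1/k ] = δ_free → P [ 1100/(2350×70×10³) + 1/(390×10³) ] = 2.424.
P = 2.424 / 9.251×10⁻⁶ = 262100 N.
σ = P/A = 262100/2350 = 111.5 MPa.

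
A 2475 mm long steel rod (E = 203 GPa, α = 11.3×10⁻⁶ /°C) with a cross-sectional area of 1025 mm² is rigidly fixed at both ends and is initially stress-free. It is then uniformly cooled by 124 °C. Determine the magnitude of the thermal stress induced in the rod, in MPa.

With length fixed, the mechanical strain must cancel the thermal strain αΔT = 11.3×10⁻⁶ × 124 = 1401.2×10⁻⁶.
Hence σ = E·αΔT = 203×10³ × 1401.2×10⁻⁶ = 284.4 MPa, tensile.

σ ≈ 284 MPa (tensile)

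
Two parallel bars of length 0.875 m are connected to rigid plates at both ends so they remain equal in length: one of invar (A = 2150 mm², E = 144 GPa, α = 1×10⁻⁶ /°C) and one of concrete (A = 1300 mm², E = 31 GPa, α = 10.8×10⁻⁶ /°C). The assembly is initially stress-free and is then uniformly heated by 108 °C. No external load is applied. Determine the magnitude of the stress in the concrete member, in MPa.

σ ≈ 29 MPa (compressive)

Equilibrium of a rigid end plate with no external load gives equal and opposite internal forces ±P in the two members. Since α_{concrete} > α_{invar}, heating drives the concrete into compression and the invar into tension.
Setting the final lengths equal and cancelling L: (α₁ − α₂)ΔT = P/(A₁E₁) + P/(A₂E₂).
|α₁ − α₂|·ΔT = 9.8×10⁻⁶ × 108 = 0.001058.
1/(A₁E₁) + 1/(A₂E₂) = 1/(2150×144×10³) + 1/(1300×31×10³) = 2.804×10⁻⁸ N⁻¹.
So P = 0.001058 / 2.804×10⁻⁸ = 37.74 kN.
σ_{concrete} = P/A₂ = 37740/1300 = 29.03 MPa, compressive.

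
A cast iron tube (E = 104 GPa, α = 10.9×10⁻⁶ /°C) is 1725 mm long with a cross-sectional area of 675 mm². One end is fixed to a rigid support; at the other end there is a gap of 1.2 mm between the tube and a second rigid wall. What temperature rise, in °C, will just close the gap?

ΔT ≈ 63.8 °C

The gap closes when αΔT L = 1.2 mm, since the tube is still unstressed at that instant.
ΔT = 1.2 / (10.9×10⁻⁶ × 1725) = 63.82 °C.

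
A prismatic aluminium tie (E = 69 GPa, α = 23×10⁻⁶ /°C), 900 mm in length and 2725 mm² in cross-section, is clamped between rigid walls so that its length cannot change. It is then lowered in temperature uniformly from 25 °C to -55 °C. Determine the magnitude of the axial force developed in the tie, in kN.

P ≈ 346 kN (tensile)

Full restraint means ε = 0, so the stress is σ = EαΔT = 69×10³ × 23×10⁻⁶ × 80 = 127 MPa.
Axial force P = σA = 127 × 2725 = 346000 N = 346 kN, tensile.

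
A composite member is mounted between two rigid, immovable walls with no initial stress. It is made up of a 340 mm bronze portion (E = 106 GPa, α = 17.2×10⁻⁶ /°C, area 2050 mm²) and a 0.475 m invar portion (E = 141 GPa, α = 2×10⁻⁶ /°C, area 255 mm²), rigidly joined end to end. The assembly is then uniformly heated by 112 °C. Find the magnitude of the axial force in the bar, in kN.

P ≈ 51.5 kN (compressive)

With the walls removed the bar would change length by δ_free = Σ αᵢΔT Lᵢ = 17.2×10⁻⁶×112×340 + 2×10⁻⁶×112×475 = 0.7614 mm.
The rigid supports impose zero overall length change; the single axial force P common to all segments must satisfy P Σ Lᵢ/(AᵢEᵢ) = δ_free.
The series flexibility is Σ Lᵢ/(AᵢEᵢ) = 340/(2050×106×10³) + 475/(255×141×10³) = 1.478×10⁻⁵ mm/N.
P = 0.7614 / 1.478×10⁻⁵ = 51530 N = 51.53 kN, compressive.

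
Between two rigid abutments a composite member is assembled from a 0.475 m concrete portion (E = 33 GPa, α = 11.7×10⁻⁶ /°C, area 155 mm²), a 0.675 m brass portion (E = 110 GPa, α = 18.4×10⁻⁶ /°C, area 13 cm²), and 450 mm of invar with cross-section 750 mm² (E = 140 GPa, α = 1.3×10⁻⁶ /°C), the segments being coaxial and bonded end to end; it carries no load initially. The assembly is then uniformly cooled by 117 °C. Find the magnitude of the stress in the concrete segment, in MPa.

Free thermal contraction of the whole bar: Σ αᵢΔT Lᵢ = 11.7×10⁻⁶×117×475 + 18.4×10⁻⁶×117×675 + 1.3×10⁻⁶×117×450 = 2.172 mm.
Since the ends are fixed, an axial force P builds up, equal in every segment, with P · Σ Lᵢ/(AᵢEᵢ) = δ_free.
The series flexibility is Σ Lᵢ/(AᵢEᵢ) = 475/(155×33×10³) + 675/(1300×110×10³) + 450/(750×140×10³) = 0.0001019 mm/N.
Hence P = δ_free / Σ(L/AE) = 2.172/0.0001019 = 21.32 kN (tensile).
σ_{concrete} = P / A = 21320 / 155 = 137.5 MPa.

σ ≈ 138 MPa (tensile)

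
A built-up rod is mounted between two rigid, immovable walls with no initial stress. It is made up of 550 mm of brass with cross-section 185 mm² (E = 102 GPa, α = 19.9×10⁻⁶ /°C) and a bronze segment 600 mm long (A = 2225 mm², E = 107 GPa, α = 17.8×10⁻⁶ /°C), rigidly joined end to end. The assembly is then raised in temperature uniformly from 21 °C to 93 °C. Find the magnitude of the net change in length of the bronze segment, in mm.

Free thermal expansion of the whole bar: Σ αᵢΔT Lᵢ = 19.9×10⁻⁶×72×550 + 17.8×10⁻⁶×72×600 = 1.557 mm.
The rigid supports impose zero overall length change; the single axial force P common to all segments must satisfy P Σ Lᵢ/(AᵢEᵢ) = δ_free.
Σ Lᵢ/(AᵢEᵢ) = 550/(185×102×10³) + 600/(2225×107×10³) = 3.167×10⁻⁵ mm/N.
So P = 1.557 / 3.167×10⁻⁵ = 49.17 kN, compressive.
For the bronze segment, free thermal change = 17.8×10⁻⁶×72×600 = 0.769 mm and elastic change from P = 49170×600/(2225×107×10³) = 0.1239 mm; these oppose, so the net change is 0.645 mm (segment lengthens).

|ΔL| ≈ 0.645 mm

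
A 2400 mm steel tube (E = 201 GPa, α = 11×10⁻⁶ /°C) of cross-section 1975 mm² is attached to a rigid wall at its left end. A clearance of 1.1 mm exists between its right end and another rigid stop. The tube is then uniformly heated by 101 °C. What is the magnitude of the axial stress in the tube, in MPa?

Free thermal elongation = αΔT L = 11×10⁻⁶ × 101 × 2400 = 2.666 mm.
The gap closes (δ_free > 1.1 mm) and the wall then resists a further 2.666 − 1.1 = 1.566 mm of expansion.
That suppressed elongation corresponds to σ = E·Δ/L = 201×10³ × 1.566/2400 = 131.2 MPa.

σ ≈ 131 MPa (compressive)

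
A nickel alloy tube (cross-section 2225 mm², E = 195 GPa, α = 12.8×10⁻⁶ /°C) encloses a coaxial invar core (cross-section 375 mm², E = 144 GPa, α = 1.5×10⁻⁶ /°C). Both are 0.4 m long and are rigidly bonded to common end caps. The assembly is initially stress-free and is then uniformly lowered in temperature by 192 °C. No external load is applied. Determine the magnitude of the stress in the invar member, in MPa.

Both members must finish at the same length. With the larger α, the nickel alloy tends to over-contract; the plates restrain it, putting the nickel alloy in tension and the invar in compression. With no external load the two internal forces are equal and opposite, magnitude P.
Setting the final lengths equal and cancelling L: (α₁ − α₂)ΔT = P/(A₁E₁) + P/(A₂E₂).
|α₁ − α₂|·ΔT = 11.3×10⁻⁶ × 192 = 0.00217.
1/(A₁E₁) + 1/(A₂E₂) = 1/(2225×195×10³) + 1/(375×144×10³) = 2.082×10⁻⁸ N⁻¹.
So P = 0.00217 / 2.082×10⁻⁸ = 104.2 kN.
σ_{invar} = P/A₂ = 104200/375 = 277.8 MPa, compressive.

σ ≈ 278 MPa (compressive)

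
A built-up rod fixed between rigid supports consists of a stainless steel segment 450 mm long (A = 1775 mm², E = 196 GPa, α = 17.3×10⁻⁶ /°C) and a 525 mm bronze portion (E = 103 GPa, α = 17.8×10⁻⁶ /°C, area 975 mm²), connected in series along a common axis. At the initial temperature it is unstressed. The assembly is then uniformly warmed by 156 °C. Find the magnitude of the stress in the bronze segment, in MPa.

With the walls removed the bar would change length by δ_free = Σ αᵢΔT Lᵢ = 17.3×10⁻⁶×156×450 + 17.8×10⁻⁶×156×525 = 2.672 mm.
Since the ends are fixed, an axial force P builds up, equal in every segment, with P · Σ Lᵢ/(AᵢEᵢ) = δ_free.
Σ Lᵢ/(AᵢEᵢ) = 450/(1775×196×10³) + 525/(975×103×10³) = 6.521×10⁻⁶ mm/N.
Hence P = δ_free / Σ(L/AE) = 2.672/6.521×10⁻⁶ = 409.8 kN (compressive).
σ_{bronze} = P / A = 409800 / 975 = 420.3 MPa.

σ ≈ 420 MPa (compressive)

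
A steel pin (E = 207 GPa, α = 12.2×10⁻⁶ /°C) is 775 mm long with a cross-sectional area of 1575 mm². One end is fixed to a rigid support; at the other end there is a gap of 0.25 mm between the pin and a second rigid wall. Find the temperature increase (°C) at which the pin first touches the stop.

ΔT ≈ 26.4 °C

Contact occurs when the free expansion equals the gap: αΔT L = 0.25 mm.
ΔT = 0.25 / (12.2×10⁻⁶ × 775) = 26.44 °C.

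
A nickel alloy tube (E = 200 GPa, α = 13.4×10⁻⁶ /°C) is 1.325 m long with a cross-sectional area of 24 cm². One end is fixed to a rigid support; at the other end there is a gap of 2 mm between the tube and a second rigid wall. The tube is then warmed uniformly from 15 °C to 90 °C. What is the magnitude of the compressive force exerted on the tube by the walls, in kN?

P ≈ 0 kN

Free thermal elongation = αΔT L = 13.4×10⁻⁶ × 75 × 1325 = 1.332 mm.
This is smaller than the 2 mm clearance, so the tube expands freely without reaching the stop — the stress is zero.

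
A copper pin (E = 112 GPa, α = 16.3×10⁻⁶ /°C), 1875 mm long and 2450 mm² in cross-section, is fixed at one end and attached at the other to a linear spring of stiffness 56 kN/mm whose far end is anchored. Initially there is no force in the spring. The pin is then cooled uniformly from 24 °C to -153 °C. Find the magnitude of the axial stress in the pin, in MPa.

σ ≈ 89.4 MPa (tensile)

Free thermal contraction: δ_free = αΔT L = 16.3×10⁻⁶ × 177 × 1875 = 5.41 mm.
With a force P in the spring, the elastic change of the pin is PL/(AE) and that of the spring is P/k; compatibility requires their sum to equal δ_free.
So P = δ_free / [L/(AE) + 1/k] = 5.41 / [ 1875/(2450×112×10³) + 1/(56×10³) ].
P = 5.41 / 2.469×10⁻⁵ = 219100 N.
σ = P/A = 219100/2450 = 89.43 MPa.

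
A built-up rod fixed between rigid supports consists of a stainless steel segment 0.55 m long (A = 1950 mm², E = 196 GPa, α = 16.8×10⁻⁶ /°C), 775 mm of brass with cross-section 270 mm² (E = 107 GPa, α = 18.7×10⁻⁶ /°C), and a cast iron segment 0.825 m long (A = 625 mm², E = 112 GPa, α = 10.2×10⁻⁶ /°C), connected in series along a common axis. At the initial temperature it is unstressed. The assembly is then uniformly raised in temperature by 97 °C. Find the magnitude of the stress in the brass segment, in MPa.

σ ≈ 288 MPa (compressive)

With the walls removed the bar would change length by δ_free = Σ αᵢΔT Lᵢ = 16.8×10⁻⁶×97×550 + 18.7×10⁻⁶×97×775 + 10.2×10⁻⁶×97×825 = 3.118 mm.
The rigid supports impose zero overall length change; the single axial force P common to all segments must satisfy P Σ Lᵢ/(AᵢEᵢ) = δ_free.
Σ Lᵢ/(AᵢEᵢ) = 550/(1950×196×10³) + 775/(270×107×10³) + 825/(625×112×10³) = 4.005×10⁻⁵ mm/N.
Hence P = δ_free / Σ(L/AE) = 3.118/4.005×10⁻⁵ = 77.86 kN (compressive).
σ_{brass} = P / A = 77860 / 270 = 288.4 MPa.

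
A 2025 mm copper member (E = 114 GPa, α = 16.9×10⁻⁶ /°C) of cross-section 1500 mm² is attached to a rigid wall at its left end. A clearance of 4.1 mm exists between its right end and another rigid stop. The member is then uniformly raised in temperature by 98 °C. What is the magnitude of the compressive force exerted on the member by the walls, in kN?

P ≈ 0 kN

Free thermal elongation = αΔT L = 16.9×10⁻⁶ × 98 × 2025 = 3.354 mm.
This is smaller than the 4.1 mm clearance, so the member expands freely without reaching the stop — the stress is zero.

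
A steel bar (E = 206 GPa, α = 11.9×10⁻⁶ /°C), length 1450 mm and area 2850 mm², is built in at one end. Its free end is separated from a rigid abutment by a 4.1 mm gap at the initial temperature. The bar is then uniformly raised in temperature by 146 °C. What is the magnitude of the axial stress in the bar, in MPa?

Free thermal elongation = αΔT L = 11.9×10⁻⁶ × 146 × 1450 = 2.519 mm.
Since δ_free = 2.52 mm is less than the 4.1 mm gap, the bar never touches the wall. No axial force develops.

σ ≈ 0 MPa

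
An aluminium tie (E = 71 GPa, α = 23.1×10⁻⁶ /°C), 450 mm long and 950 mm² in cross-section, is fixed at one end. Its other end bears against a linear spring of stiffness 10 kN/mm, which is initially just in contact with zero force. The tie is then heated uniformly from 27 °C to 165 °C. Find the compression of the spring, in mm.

Free thermal expansion: δ_free = αΔT L = 23.1×10⁻⁶ × 138 × 450 = 1.435 mm.
Let P be the compressive force at the spring. The tie shortens elastically by PL/(AE) and the spring compresses by P/k; together these equal δ_free.
P [ L/(AE) + 1/k ] = δ_free → P [ 450/(950×71×10³) + 1/(10×10³) ] = 1.435.
P = 1.435 / 0.0001067 = 13450 N.
Spring compression = P/k = 13450/(10×10³) = 1.345 mm.

δ ≈ 1.34 mm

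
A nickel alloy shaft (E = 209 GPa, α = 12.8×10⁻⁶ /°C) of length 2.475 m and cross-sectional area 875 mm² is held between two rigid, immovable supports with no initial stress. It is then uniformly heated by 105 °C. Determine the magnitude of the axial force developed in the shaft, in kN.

The ends cannot move, so σ = EαΔT = 209×10³ × 12.8×10⁻⁶ × 105 = 280.9 MPa.
Then P = σA = 280.9 × 875 mm² = 245.8 kN, compressive.

P ≈ 246 kN (compressive)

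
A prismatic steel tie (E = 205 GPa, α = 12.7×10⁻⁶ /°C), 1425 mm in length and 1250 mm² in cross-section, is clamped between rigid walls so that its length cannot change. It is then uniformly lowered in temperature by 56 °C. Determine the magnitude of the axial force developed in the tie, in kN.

Full restraint means ε = 0, so the stress is σ = EαΔT = 205×10³ × 12.7×10⁻⁶ × 56 = 145.8 MPa.
P = AEαΔT = 1250 × 205×10³ × 12.7×10⁻⁶ × 56 = 182.2 kN (tensile).

P ≈ 182 kN (tensile)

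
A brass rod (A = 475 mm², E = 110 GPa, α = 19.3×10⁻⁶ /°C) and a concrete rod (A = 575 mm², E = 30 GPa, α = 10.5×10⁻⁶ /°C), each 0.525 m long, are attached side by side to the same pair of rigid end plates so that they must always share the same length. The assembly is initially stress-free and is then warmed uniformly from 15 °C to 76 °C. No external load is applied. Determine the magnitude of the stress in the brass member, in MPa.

Equilibrium of a rigid end plate with no external load gives equal and opposite internal forces ±P in the two members. Since α_{brass} > α_{concrete}, heating drives the brass into compression and the concrete into tension.
Equating the net (thermal + elastic) strains gives |α₁ − α₂|·ΔT = P·[1/(A₁E₁) + 1/(A₂E₂)].
|α₁ − α₂|·ΔT = 8.8×10⁻⁶ × 61 = 0.0005368.
1/(A₁E₁) + 1/(A₂E₂) = 1/(475×110×10³) + 1/(575×30×10³) = 7.711×10⁻⁸ N⁻¹.
P = 0.0005368 / 7.711×10⁻⁸ = 6962 N = 6.962 kN.
σ_{brass} = P/A₁ = 6962/475 = 14.66 MPa, compressive.

σ ≈ 14.7 MPa (compressive)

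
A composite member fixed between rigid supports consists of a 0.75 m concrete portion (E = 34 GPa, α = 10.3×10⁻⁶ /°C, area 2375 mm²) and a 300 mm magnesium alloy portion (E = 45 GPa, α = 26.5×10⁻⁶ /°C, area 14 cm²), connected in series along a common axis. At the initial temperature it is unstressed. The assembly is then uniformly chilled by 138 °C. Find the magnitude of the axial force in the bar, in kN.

If the supports were absent, the total length change would be Σ αᵢΔT Lᵢ = 10.3×10⁻⁶×138×750 + 26.5×10⁻⁶×138×300 = 2.163 mm.
The rigid supports impose zero overall length change; the single axial force P common to all segments must satisfy P Σ Lᵢ/(AᵢEᵢ) = δ_free.
Σ Lᵢ/(AᵢEᵢ) = 750/(2375×34×10³) + 300/(1400×45×10³) = 1.405×10⁻⁵ mm/N.
So P = 2.163 / 1.405×10⁻⁵ = 154 kN, tensile.

P ≈ 154 kN (tensile)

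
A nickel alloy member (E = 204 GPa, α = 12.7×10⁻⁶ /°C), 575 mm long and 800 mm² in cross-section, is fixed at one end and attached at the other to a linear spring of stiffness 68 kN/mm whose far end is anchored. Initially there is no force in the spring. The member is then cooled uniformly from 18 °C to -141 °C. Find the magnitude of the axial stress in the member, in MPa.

σ ≈ 79.6 MPa (tensile)

The unrestrained thermal change is αΔT L = 12.7×10⁻⁶ × 159 × 575 = 1.161 mm.
Let P be the tensile force in the spring. The member extends elastically by PL/(AE) and the spring stretches by P/k; together these equal δ_free.
P [ L/(AE) + 1/k ] = δ_free → P [ 575/(800×204×10³) + 1/(68×10³) ] = 1.161.
P = 1.161 / 1.823×10⁻⁵ = 63690 N.
σ = P/A = 63690/800 = 79.62 MPa.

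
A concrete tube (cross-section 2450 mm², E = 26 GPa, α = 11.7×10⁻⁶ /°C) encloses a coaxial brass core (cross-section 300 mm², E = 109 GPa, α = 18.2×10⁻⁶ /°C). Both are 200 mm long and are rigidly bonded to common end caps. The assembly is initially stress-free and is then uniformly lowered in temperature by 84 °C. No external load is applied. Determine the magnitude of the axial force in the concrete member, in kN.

P ≈ 11.8 kN (compressive in the concrete)

Equilibrium of a rigid end plate with no external load gives equal and opposite internal forces ±P in the two members. Since α_{brass} > α_{concrete}, cooling drives the brass into tension and the concrete into compression.
Equating the net (thermal + elastic) strains gives |α₁ − α₂|·ΔT = P·[1/(A₁E₁) + 1/(A₂E₂)].
|α₁ − α₂|·ΔT = 6.5×10⁻⁶ × 84 = 0.000546.
1/(A₁E₁) + 1/(A₂E₂) = 1/(2450×26×10³) + 1/(300×109×10³) = 4.628×10⁻⁸ N⁻¹.
So P = 0.000546 / 4.628×10⁻⁸ = 11.8 kN.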